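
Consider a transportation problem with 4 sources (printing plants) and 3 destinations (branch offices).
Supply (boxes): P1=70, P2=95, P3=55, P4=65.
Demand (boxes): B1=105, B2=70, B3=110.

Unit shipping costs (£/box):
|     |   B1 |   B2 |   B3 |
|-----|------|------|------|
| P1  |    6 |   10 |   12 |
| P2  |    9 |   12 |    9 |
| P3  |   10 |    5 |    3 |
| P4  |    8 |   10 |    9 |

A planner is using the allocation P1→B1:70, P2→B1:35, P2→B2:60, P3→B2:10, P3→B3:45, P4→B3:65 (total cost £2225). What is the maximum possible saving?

Current plan cost = 70·6 + 35·9 + 60·12 + 10·5 + 45·3 + 65·9 = £2225.
Optimal plan:
  P1–B1: 70 × £6 = £420
  P2–B1: 35 × £9 = £315
  P2–B3: 60 × £9 = £540
  P3–B2: 5 × £5 = £25
  P3–B3: 50 × £3 = £150
  P4–B2: 65 × £10 = £650
Optimal cost = £2100.
Saving = 2225 − 2100 = £125.

125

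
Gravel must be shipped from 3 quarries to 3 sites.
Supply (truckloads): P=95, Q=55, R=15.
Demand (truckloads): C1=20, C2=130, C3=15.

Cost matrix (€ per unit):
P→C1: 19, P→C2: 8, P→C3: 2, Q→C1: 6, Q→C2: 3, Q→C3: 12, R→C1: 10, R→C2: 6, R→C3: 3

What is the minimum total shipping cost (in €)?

985

An optimal shipping plan:
  P–C2: 80 × €8 = €640
  P–C3: 15 × €2 = €30
  Q–C1: 20 × €6 = €120
  Q–C2: 35 × €3 = €105
  R–C2: 15 × €6 = €90
Total = 640 + 30 + 120 + 105 + 90 = €985.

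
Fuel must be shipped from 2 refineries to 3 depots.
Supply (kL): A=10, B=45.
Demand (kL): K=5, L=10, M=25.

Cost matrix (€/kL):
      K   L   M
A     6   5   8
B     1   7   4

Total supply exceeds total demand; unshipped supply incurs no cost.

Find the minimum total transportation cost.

155

Optimal allocation:
  A to L: 10 × €5 = €50
  B to K: 5 × €1 = €5
  B to M: 25 × €4 = €100
Total = 50 + 5 + 100 = €155.
(Supply check: A ships 10; B ships 30.)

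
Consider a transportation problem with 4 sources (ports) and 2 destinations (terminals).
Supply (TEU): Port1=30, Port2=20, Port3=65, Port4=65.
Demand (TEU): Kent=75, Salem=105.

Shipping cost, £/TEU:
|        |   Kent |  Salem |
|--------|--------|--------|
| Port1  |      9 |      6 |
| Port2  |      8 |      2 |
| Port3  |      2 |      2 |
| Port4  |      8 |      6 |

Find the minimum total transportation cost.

Optimal allocation:
  Port1→Salem: 30 TEU
  Port2→Salem: 20 TEU
  Port3→Kent: 65 TEU
  Port4→Kent: 10 TEU
  Port4→Salem: 55 TEU
Total cost = £760.

760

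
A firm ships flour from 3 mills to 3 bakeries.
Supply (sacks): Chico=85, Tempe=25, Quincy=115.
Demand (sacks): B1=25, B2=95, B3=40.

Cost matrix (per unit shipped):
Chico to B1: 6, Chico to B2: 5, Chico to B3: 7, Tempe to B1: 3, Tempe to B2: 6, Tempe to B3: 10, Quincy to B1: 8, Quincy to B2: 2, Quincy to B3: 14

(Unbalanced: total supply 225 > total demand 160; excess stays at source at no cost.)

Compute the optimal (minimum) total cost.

545

One minimum-cost allocation:
  Chico–B3: 40 × 7 = 280
  Tempe–B1: 25 × 3 = 75
  Quincy–B2: 95 × 2 = 190
Total = 280 + 75 + 190 = 545.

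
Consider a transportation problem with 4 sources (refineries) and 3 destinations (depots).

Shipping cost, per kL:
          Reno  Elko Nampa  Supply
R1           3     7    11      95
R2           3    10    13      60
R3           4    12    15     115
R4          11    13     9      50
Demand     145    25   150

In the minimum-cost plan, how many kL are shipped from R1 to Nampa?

70

Optimal shipments:
  R1->Elko: 25 × 7 = 175
  R1->Nampa: 70 × 11 = 770
  R2->Reno: 30 × 3 = 90
  R2->Nampa: 30 × 13 = 390
  R3->Reno: 115 × 4 = 460
  R4->Nampa: 50 × 9 = 450
Total cost = 2335.
So R1→Nampa carries 70 kL.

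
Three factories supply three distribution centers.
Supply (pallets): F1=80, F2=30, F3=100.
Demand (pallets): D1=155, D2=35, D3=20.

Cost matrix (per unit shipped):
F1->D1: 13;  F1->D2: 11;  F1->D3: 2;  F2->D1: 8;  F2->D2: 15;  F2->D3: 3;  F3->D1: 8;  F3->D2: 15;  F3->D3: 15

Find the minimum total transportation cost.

1790

Optimal allocation:
  F1→D1: 25 × 13 = 325
  F1→D2: 35 × 11 = 385
  F1→D3: 20 × 2 = 40
  F2→D1: 30 × 8 = 240
  F3→D1: 100 × 8 = 800
Total = 325 + 385 + 40 + 240 + 800 = 1790.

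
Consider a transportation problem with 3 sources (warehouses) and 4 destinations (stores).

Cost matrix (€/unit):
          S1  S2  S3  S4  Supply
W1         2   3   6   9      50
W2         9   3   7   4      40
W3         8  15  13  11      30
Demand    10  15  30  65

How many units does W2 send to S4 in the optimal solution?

The minimum-cost plan:
  W1 to S1: 5 × €2 = €10
  W1 to S2: 15 × €3 = €45
  W1 to S3: 30 × €6 = €180
  W2 to S4: 40 × €4 = €160
  W3 to S1: 5 × €8 = €40
  W3 to S4: 25 × €11 = €275
Total cost = €710.
So W2→S4 carries 40 units.

40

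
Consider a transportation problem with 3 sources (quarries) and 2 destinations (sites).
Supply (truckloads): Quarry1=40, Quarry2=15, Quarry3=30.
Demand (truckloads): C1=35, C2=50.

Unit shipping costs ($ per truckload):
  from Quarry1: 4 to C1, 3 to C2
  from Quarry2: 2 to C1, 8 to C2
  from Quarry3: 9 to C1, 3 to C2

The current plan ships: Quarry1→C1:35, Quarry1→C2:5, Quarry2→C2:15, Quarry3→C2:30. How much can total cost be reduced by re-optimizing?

Current plan cost = 35·4 + 5·3 + 15·8 + 30·3 = $365.
Optimal plan:
  Quarry1->C1: 20 × $4 = $80
  Quarry1->C2: 20 × $3 = $60
  Quarry2->C1: 15 × $2 = $30
  Quarry3->C2: 30 × $3 = $90
Optimal cost = $260.
Saving = 365 − 260 = $105.

105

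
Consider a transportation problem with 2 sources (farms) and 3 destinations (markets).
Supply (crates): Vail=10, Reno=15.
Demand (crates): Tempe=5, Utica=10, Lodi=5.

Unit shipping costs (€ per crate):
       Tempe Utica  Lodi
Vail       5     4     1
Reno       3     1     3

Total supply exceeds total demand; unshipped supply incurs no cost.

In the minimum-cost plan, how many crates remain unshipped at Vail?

5

Minimum-cost shipments:
  Vail→Lodi: 5 × €1 = €5
  Reno→Tempe: 5 × €3 = €15
  Reno→Utica: 10 × €1 = €10
Total cost = €30.
Vail ships 5 of its 10, leaving 5.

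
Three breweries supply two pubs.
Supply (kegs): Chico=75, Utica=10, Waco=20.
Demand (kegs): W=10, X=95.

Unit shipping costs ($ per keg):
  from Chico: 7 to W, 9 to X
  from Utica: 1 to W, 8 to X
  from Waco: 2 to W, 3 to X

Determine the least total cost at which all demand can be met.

An optimal shipping plan:
  Chico to X: 75 kegs
  Utica to W: 10 kegs
  Waco to X: 20 kegs
Total cost = $745.

745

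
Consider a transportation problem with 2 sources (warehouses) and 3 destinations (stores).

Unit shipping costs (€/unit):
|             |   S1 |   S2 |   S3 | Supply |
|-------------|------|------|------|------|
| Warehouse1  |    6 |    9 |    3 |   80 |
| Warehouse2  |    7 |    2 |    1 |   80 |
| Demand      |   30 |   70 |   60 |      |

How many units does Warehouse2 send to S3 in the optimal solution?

10

The minimum-cost plan:
  Warehouse1–S1: 30 units
  Warehouse1–S3: 50 units
  Warehouse2–S2: 70 units
  Warehouse2–S3: 10 units
Total cost = €480.
So Warehouse2→S3 carries 10 units.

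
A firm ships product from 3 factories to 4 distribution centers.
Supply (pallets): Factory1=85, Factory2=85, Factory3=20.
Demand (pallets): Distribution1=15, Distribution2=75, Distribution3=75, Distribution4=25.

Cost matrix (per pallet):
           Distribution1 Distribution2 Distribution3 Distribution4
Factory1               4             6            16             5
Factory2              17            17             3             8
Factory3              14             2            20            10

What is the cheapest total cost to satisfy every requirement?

810

One minimum-cost allocation:
  Factory1–Distribution1: 15 pallets
  Factory1–Distribution2: 55 pallets
  Factory1–Distribution4: 15 pallets
  Factory2–Distribution3: 75 pallets
  Factory2–Distribution4: 10 pallets
  Factory3–Distribution2: 20 pallets
Total cost = 810.
(Supply check: Factory1 ships 85; Factory2 ships 85; Factory3 ships 20.)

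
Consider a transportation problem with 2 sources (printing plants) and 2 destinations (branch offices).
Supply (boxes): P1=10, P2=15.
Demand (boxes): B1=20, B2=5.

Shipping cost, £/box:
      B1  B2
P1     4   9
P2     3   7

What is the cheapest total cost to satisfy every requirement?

105

One minimum-cost allocation:
  P1–B1: 10 × £4 = £40
  P2–B1: 10 × £3 = £30
  P2–B2: 5 × £7 = £35
Total = 40 + 30 + 35 = £105.
(Supply check: P1 ships 10; P2 ships 15.)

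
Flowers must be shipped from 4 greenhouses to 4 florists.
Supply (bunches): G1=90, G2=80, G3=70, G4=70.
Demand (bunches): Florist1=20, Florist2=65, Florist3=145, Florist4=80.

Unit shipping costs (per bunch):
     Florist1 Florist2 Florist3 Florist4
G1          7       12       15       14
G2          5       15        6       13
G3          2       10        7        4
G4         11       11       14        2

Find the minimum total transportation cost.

One minimum-cost allocation:
  G1→Florist1: 20 × 7 = 140
  G1→Florist2: 65 × 12 = 780
  G1→Florist3: 5 × 15 = 75
  G2→Florist3: 80 × 6 = 480
  G3→Florist3: 60 × 7 = 420
  G3→Florist4: 10 × 4 = 40
  G4→Florist4: 70 × 2 = 140
Total = 140 + 780 + 75 + 480 + 420 + 40 + 140 = 2075.
(Supply check: G1 ships 90; G2 ships 80; G3 ships 70; G4 ships 70.)

2075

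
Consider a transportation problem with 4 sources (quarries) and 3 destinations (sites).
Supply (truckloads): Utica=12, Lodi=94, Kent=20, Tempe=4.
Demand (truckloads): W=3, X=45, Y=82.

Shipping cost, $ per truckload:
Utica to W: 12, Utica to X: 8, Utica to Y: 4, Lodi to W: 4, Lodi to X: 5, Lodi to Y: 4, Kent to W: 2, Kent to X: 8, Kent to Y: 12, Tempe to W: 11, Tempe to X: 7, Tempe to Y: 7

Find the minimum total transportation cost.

Optimal allocation:
  Utica–Y: 12 × $4 = $48
  Lodi–X: 24 × $5 = $120
  Lodi–Y: 70 × $4 = $280
  Kent–W: 3 × $2 = $6
  Kent–X: 17 × $8 = $136
  Tempe–X: 4 × $7 = $28
Total = 48 + 120 + 280 + 6 + 136 + 28 = $618.

618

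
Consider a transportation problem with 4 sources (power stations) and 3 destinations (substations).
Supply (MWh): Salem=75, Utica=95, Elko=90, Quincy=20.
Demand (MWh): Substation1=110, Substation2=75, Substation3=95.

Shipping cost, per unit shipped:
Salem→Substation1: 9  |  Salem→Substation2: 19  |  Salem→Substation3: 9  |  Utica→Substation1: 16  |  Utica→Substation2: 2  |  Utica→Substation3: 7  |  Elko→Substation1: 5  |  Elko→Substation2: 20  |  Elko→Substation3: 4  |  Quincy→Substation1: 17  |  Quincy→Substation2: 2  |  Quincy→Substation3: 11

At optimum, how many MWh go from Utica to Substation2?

55

The minimum-cost plan:
  Salem→Substation1: 75 MWh
  Utica→Substation2: 55 MWh
  Utica→Substation3: 40 MWh
  Elko→Substation1: 35 MWh
  Elko→Substation3: 55 MWh
  Quincy→Substation2: 20 MWh
Total cost = 1500.
So Utica→Substation2 carries 55 MWh.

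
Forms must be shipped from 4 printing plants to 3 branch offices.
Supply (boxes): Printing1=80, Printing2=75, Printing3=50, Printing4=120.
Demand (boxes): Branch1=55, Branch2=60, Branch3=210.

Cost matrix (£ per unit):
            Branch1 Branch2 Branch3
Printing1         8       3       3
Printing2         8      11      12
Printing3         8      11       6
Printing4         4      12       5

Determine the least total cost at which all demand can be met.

1800

An optimal shipping plan:
  Printing1 to Branch2: 40 × £3 = £120
  Printing1 to Branch3: 40 × £3 = £120
  Printing2 to Branch1: 55 × £8 = £440
  Printing2 to Branch2: 20 × £11 = £220
  Printing3 to Branch3: 50 × £6 = £300
  Printing4 to Branch3: 120 × £5 = £600
Total = 120 + 120 + 440 + 220 + 300 + 600 = £1800.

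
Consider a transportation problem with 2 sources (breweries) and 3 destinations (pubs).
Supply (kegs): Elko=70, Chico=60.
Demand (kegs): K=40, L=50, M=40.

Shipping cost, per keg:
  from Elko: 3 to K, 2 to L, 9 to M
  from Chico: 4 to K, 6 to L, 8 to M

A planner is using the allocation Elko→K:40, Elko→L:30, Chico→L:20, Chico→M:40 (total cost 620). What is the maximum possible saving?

60

Current plan cost = 40·3 + 30·2 + 20·6 + 40·8 = 620.
Optimal plan:
  Elko→K: 20 kegs
  Elko→L: 50 kegs
  Chico→K: 20 kegs
  Chico→M: 40 kegs
Optimal cost = 560.
Saving = 620 − 560 = 60.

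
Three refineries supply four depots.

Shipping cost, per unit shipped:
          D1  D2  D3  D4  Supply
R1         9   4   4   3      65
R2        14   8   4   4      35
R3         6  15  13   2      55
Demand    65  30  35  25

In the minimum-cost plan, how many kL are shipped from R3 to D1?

The minimum-cost plan:
  R1–D1: 10 × 9 = 90
  R1–D2: 30 × 4 = 120
  R1–D4: 25 × 3 = 75
  R2–D3: 35 × 4 = 140
  R3–D1: 55 × 6 = 330
Total cost = 755.
So R3→D1 carries 55 kL.

55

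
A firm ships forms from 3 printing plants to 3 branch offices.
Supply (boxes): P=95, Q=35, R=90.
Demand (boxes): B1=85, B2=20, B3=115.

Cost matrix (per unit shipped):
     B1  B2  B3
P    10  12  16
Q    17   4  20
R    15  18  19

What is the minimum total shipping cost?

An optimal shipping plan:
  P->B1: 85 × 10 = 850
  P->B3: 10 × 16 = 160
  Q->B2: 20 × 4 = 80
  Q->B3: 15 × 20 = 300
  R->B3: 90 × 19 = 1710
Total = 850 + 160 + 80 + 300 + 1710 = 3100.

3100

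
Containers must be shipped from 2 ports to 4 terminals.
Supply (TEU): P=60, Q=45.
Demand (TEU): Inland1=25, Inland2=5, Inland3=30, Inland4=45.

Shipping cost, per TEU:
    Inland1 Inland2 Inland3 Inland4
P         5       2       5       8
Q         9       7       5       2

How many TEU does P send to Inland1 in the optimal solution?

Optimal shipments:
  P to Inland1: 25 TEU
  P to Inland2: 5 TEU
  P to Inland3: 30 TEU
  Q to Inland4: 45 TEU
Total cost = 375.
So P→Inland1 carries 25 TEU.

25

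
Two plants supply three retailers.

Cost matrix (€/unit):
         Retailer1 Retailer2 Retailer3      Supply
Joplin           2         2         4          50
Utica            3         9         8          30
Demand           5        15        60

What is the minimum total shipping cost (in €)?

One minimum-cost allocation:
  Joplin→Retailer2: 15 × €2 = €30
  Joplin→Retailer3: 35 × €4 = €140
  Utica→Retailer1: 5 × €3 = €15
  Utica→Retailer3: 25 × €8 = €200
Total = 30 + 140 + 15 + 200 = €385.

385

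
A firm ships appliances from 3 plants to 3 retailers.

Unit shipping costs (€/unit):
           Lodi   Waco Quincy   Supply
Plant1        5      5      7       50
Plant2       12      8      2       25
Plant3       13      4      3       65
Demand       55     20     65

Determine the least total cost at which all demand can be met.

565

An optimal shipping plan:
  Plant1 to Lodi: 50 units
  Plant2 to Quincy: 25 units
  Plant3 to Lodi: 5 units
  Plant3 to Waco: 20 units
  Plant3 to Quincy: 40 units
Total cost = €565.
(Supply check: Plant1 ships 50; Plant2 ships 25; Plant3 ships 65.)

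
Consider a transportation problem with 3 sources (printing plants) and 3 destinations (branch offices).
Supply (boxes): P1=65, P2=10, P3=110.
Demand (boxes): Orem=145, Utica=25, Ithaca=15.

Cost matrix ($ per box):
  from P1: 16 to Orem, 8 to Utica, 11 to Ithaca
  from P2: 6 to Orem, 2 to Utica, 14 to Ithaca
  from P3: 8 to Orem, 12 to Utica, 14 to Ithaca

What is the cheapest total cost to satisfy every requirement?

1705

One minimum-cost allocation:
  P1->Orem: 25 × $16 = $400
  P1->Utica: 25 × $8 = $200
  P1->Ithaca: 15 × $11 = $165
  P2->Orem: 10 × $6 = $60
  P3->Orem: 110 × $8 = $880
Total = 400 + 200 + 165 + 60 + 880 = $1705.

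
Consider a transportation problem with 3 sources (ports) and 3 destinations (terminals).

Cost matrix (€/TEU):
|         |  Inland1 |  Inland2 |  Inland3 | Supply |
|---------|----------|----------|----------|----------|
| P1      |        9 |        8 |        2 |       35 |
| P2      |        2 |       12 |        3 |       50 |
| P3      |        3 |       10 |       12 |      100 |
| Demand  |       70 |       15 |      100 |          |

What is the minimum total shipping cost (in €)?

An optimal shipping plan:
  P1 to Inland3: 35 TEU
  P2 to Inland3: 50 TEU
  P3 to Inland1: 70 TEU
  P3 to Inland2: 15 TEU
  P3 to Inland3: 15 TEU
Total cost = €760.
(Supply check: P1 ships 35; P2 ships 50; P3 ships 100.)

760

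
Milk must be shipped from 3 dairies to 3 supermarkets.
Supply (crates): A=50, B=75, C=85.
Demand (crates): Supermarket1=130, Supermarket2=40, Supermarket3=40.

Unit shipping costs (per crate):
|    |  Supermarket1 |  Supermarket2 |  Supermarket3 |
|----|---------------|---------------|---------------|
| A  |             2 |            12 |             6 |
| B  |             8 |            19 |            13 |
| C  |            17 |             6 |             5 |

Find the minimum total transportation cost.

1225

One minimum-cost allocation:
  A–Supermarket1: 50 crates
  B–Supermarket1: 75 crates
  C–Supermarket1: 5 crates
  C–Supermarket2: 40 crates
  C–Supermarket3: 40 crates
Total cost = 1225.
(Supply check: A ships 50; B ships 75; C ships 85.)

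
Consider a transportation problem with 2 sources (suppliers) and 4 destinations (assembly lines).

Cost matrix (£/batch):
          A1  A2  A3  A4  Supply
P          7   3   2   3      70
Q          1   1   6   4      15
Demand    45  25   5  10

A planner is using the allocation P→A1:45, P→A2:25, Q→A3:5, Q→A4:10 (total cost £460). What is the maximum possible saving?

120

Current plan cost = 45·7 + 25·3 + 5·6 + 10·4 = £460.
Optimal plan:
  P→A1: 30 × £7 = £210
  P→A2: 25 × £3 = £75
  P→A3: 5 × £2 = £10
  P→A4: 10 × £3 = £30
  Q→A1: 15 × £1 = £15
Optimal cost = £340.
Saving = 460 − 340 = £120.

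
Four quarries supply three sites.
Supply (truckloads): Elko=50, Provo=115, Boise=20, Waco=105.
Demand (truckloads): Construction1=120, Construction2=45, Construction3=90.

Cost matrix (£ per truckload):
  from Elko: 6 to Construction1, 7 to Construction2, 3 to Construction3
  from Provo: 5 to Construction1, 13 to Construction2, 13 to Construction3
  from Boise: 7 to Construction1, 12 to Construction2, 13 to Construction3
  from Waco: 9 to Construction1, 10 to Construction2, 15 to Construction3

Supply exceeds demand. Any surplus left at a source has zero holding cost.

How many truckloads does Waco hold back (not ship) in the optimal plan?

An optimal plan:
  Elko–Construction3: 50 × £3 = £150
  Provo–Construction1: 115 × £5 = £575
  Boise–Construction3: 20 × £13 = £260
  Waco–Construction1: 5 × £9 = £45
  Waco–Construction2: 45 × £10 = £450
  Waco–Construction3: 20 × £15 = £300
Total cost = £1780.
Waco ships 70 of its 105, leaving 35.

35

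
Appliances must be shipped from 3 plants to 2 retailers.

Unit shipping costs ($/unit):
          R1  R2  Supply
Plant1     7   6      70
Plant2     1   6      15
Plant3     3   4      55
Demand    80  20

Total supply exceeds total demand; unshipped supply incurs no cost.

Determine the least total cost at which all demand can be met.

One minimum-cost allocation:
  Plant1->R1: 10 × $7 = $70
  Plant1->R2: 20 × $6 = $120
  Plant2->R1: 15 × $1 = $15
  Plant3->R1: 55 × $3 = $165
Total = 70 + 120 + 15 + 165 = $370.

370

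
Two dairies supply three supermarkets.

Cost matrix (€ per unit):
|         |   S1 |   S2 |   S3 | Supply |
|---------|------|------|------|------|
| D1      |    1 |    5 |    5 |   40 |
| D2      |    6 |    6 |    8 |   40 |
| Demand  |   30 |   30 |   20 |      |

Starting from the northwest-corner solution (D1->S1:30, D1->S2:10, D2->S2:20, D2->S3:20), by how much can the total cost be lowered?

Current plan cost = 30·1 + 10·5 + 20·6 + 20·8 = €360.
Optimal plan:
  D1 to S1: 30 × €1 = €30
  D1 to S3: 10 × €5 = €50
  D2 to S2: 30 × €6 = €180
  D2 to S3: 10 × €8 = €80
Optimal cost = €340.
Saving = 360 − 340 = €20.

20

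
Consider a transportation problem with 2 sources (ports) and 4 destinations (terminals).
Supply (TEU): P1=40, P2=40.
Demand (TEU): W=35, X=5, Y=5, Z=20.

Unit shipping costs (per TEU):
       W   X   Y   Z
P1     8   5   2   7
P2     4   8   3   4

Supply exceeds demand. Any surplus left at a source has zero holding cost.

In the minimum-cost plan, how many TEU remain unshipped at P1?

15

Minimum-cost shipments:
  P1->X: 5 × 5 = 25
  P1->Y: 5 × 2 = 10
  P1->Z: 15 × 7 = 105
  P2->W: 35 × 4 = 140
  P2->Z: 5 × 4 = 20
Total cost = 300.
P1 ships 25 of its 40, leaving 15.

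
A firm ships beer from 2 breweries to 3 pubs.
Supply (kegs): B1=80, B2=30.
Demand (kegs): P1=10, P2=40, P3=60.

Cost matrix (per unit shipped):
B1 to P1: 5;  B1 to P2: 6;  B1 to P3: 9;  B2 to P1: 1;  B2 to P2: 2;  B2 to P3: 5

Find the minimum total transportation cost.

710

A cheapest plan:
  B1–P1: 10 kegs
  B1–P2: 40 kegs
  B1–P3: 30 kegs
  B2–P3: 30 kegs
Total cost = 710.
(Supply check: B1 ships 80; B2 ships 30.)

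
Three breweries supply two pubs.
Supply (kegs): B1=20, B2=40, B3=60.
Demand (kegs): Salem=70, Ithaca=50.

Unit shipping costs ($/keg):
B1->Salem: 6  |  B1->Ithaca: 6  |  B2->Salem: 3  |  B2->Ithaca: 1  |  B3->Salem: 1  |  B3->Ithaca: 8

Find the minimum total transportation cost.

220

Optimal allocation:
  B1–Salem: 10 kegs
  B1–Ithaca: 10 kegs
  B2–Ithaca: 40 kegs
  B3–Salem: 60 kegs
Total cost = $220.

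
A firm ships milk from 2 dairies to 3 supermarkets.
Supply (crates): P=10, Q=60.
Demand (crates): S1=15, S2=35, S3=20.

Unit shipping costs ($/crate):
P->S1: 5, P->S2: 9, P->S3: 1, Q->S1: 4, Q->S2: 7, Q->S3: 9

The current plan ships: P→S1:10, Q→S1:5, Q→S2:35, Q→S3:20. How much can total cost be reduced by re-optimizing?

Current plan cost = 10·5 + 5·4 + 35·7 + 20·9 = $495.
Optimal plan:
  P→S3: 10 × $1 = $10
  Q→S1: 15 × $4 = $60
  Q→S2: 35 × $7 = $245
  Q→S3: 10 × $9 = $90
Optimal cost = $405.
Saving = 495 − 405 = $90.

90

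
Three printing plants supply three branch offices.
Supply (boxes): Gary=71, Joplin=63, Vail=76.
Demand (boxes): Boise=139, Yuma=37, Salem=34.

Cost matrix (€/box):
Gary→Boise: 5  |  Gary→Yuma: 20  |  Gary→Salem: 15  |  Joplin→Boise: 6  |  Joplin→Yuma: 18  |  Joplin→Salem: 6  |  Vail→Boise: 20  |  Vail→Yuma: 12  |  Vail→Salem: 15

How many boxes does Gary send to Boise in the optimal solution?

Solving gives:
  Gary->Boise: 71 × €5 = €355
  Joplin->Boise: 63 × €6 = €378
  Vail->Boise: 5 × €20 = €100
  Vail->Yuma: 37 × €12 = €444
  Vail->Salem: 34 × €15 = €510
Total cost = €1787.
So Gary→Boise carries 71 boxes.

71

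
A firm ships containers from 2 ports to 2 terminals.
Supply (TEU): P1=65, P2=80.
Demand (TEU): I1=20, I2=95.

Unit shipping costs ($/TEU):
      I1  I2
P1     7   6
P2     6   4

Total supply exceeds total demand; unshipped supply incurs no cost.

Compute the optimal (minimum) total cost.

A cheapest plan:
  P1→I1: 20 TEU
  P1→I2: 15 TEU
  P2→I2: 80 TEU
Total cost = $550.
(Supply check: P1 ships 35; P2 ships 80.)

550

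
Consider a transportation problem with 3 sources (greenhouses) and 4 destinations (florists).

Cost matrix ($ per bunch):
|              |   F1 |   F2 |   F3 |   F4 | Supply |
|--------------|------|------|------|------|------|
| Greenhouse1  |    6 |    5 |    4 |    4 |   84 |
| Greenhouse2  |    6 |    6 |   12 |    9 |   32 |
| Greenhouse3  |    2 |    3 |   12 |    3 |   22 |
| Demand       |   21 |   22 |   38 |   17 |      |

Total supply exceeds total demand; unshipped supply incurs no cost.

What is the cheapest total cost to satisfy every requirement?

370

Optimal allocation:
  Greenhouse1->F2: 21 × $5 = $105
  Greenhouse1->F3: 38 × $4 = $152
  Greenhouse1->F4: 17 × $4 = $68
  Greenhouse3->F1: 21 × $2 = $42
  Greenhouse3->F2: 1 × $3 = $3
Total = 105 + 152 + 68 + 42 + 3 = $370.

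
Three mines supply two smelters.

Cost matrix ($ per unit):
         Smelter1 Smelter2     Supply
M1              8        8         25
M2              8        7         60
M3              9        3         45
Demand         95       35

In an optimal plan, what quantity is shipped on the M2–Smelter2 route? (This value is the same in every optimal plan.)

0

Optimal shipments:
  M1->Smelter1: 25 × $8 = $200
  M2->Smelter1: 60 × $8 = $480
  M3->Smelter1: 10 × $9 = $90
  M3->Smelter2: 35 × $3 = $105
Total cost = $875.
The route M2→Smelter2 is not used.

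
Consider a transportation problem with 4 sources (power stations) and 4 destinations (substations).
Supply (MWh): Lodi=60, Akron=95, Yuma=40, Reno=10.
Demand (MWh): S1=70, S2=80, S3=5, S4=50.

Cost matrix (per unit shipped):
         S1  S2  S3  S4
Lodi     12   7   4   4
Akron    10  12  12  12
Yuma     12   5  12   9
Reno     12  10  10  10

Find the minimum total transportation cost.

One minimum-cost allocation:
  Lodi->S2: 5 × 7 = 35
  Lodi->S3: 5 × 4 = 20
  Lodi->S4: 50 × 4 = 200
  Akron->S1: 70 × 10 = 700
  Akron->S2: 25 × 12 = 300
  Yuma->S2: 40 × 5 = 200
  Reno->S2: 10 × 10 = 100
Total = 35 + 20 + 200 + 700 + 300 + 200 + 100 = 1555.

1555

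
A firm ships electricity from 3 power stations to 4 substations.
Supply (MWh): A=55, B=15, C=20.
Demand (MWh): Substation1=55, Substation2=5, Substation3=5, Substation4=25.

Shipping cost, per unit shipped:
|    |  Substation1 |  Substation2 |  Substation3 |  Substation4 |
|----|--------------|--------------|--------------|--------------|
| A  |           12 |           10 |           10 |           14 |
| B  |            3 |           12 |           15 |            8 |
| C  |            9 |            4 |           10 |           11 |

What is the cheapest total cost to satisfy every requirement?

A cheapest plan:
  A->Substation1: 25 × 12 = 300
  A->Substation3: 5 × 10 = 50
  A->Substation4: 25 × 14 = 350
  B->Substation1: 15 × 3 = 45
  C->Substation1: 15 × 9 = 135
  C->Substation2: 5 × 4 = 20
Total = 300 + 50 + 350 + 45 + 135 + 20 = 900.
(Supply check: A ships 55; B ships 15; C ships 20.)

900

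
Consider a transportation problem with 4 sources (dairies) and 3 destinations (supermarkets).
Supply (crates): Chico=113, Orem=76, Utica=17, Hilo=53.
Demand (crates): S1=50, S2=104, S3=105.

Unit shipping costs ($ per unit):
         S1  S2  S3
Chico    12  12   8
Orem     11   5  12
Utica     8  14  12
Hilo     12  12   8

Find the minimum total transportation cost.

A cheapest plan:
  Chico to S2: 28 × $12 = $336
  Chico to S3: 85 × $8 = $680
  Orem to S2: 76 × $5 = $380
  Utica to S1: 17 × $8 = $136
  Hilo to S1: 33 × $12 = $396
  Hilo to S3: 20 × $8 = $160
Total = 336 + 680 + 380 + 136 + 396 + 160 = $2088.

2088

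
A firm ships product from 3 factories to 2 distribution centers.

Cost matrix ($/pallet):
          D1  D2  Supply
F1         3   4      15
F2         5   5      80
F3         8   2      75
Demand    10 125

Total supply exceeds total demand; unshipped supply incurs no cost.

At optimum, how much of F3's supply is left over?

0

An optimal plan:
  F1–D1: 10 × $3 = $30
  F1–D2: 5 × $4 = $20
  F2–D2: 45 × $5 = $225
  F3–D2: 75 × $2 = $150
Total cost = $425.
F3 ships 75 of its 75, leaving 0.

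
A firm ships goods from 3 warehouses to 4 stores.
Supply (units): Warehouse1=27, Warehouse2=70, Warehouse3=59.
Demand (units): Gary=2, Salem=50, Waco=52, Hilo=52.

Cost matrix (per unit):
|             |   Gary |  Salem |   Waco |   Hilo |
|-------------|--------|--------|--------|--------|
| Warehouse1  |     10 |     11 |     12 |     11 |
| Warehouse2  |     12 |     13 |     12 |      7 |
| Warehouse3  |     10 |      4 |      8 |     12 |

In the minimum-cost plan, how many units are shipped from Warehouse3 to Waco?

The minimum-cost plan:
  Warehouse1 to Gary: 2 × 10 = 20
  Warehouse1 to Waco: 25 × 12 = 300
  Warehouse2 to Waco: 18 × 12 = 216
  Warehouse2 to Hilo: 52 × 7 = 364
  Warehouse3 to Salem: 50 × 4 = 200
  Warehouse3 to Waco: 9 × 8 = 72
Total cost = 1172.
So Warehouse3→Waco carries 9 units.

9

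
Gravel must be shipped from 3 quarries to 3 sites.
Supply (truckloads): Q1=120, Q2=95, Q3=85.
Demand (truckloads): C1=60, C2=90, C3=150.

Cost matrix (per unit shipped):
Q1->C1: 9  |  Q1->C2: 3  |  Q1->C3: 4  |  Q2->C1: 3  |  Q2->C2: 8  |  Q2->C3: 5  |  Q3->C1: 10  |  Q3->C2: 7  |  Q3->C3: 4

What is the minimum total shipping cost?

1085

One minimum-cost allocation:
  Q1–C2: 90 × 3 = 270
  Q1–C3: 30 × 4 = 120
  Q2–C1: 60 × 3 = 180
  Q2–C3: 35 × 5 = 175
  Q3–C3: 85 × 4 = 340
Total = 270 + 120 + 180 + 175 + 340 = 1085.
(Supply check: Q1 ships 120; Q2 ships 95; Q3 ships 85.)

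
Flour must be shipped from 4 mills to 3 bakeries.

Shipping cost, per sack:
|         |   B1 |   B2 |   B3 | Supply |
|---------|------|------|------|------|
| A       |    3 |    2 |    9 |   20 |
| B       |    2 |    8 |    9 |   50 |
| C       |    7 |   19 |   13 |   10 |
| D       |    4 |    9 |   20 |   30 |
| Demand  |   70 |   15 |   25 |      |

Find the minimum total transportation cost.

A cheapest plan:
  A–B2: 15 × 2 = 30
  A–B3: 5 × 9 = 45
  B–B1: 40 × 2 = 80
  B–B3: 10 × 9 = 90
  C–B3: 10 × 13 = 130
  D–B1: 30 × 4 = 120
Total = 30 + 45 + 80 + 90 + 130 + 120 = 495.
(Supply check: A ships 20; B ships 50; C ships 10; D ships 30.)

495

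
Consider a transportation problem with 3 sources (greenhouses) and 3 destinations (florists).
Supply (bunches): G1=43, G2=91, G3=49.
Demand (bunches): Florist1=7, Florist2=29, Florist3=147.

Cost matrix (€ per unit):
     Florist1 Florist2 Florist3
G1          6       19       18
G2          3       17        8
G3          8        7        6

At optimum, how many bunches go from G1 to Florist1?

7

Solving gives:
  G1 to Florist1: 7 × €6 = €42
  G1 to Florist3: 36 × €18 = €648
  G2 to Florist3: 91 × €8 = €728
  G3 to Florist2: 29 × €7 = €203
  G3 to Florist3: 20 × €6 = €120
Total cost = €1741.
So G1→Florist1 carries 7 bunches.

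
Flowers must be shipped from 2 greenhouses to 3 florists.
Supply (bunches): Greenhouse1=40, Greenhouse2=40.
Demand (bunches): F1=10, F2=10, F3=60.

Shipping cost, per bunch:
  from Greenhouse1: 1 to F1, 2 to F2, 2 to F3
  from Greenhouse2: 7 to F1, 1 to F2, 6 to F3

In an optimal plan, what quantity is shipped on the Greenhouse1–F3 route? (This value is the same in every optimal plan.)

30

The minimum-cost plan:
  Greenhouse1–F1: 10 × 1 = 10
  Greenhouse1–F3: 30 × 2 = 60
  Greenhouse2–F2: 10 × 1 = 10
  Greenhouse2–F3: 30 × 6 = 180
Total cost = 260.
So Greenhouse1→F3 carries 30 bunches.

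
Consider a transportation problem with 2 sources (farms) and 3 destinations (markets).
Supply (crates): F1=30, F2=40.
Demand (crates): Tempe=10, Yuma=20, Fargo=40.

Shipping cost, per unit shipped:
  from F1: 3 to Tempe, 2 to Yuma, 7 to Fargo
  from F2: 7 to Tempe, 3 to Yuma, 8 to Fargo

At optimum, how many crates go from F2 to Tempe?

0

The minimum-cost plan:
  F1->Tempe: 10 × 3 = 30
  F1->Yuma: 20 × 2 = 40
  F2->Fargo: 40 × 8 = 320
Total cost = 390.
The route F2→Tempe is not used.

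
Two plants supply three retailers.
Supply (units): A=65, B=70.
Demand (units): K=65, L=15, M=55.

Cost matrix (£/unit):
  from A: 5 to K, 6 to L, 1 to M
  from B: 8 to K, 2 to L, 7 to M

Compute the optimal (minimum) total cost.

575

Optimal allocation:
  A–K: 10 × £5 = £50
  A–M: 55 × £1 = £55
  B–K: 55 × £8 = £440
  B–L: 15 × £2 = £30
Total = 50 + 55 + 440 + 30 = £575.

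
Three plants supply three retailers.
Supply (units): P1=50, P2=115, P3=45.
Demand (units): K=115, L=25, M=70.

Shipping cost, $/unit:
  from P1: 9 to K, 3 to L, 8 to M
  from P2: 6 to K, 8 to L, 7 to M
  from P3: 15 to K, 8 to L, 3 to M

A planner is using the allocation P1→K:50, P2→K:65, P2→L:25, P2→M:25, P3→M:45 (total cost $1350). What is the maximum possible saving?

Current plan cost = 50·9 + 65·6 + 25·8 + 25·7 + 45·3 = $1350.
Optimal plan:
  P1 to L: 25 units
  P1 to M: 25 units
  P2 to K: 115 units
  P3 to M: 45 units
Optimal cost = $1100.
Saving = 1350 − 1100 = $250.

250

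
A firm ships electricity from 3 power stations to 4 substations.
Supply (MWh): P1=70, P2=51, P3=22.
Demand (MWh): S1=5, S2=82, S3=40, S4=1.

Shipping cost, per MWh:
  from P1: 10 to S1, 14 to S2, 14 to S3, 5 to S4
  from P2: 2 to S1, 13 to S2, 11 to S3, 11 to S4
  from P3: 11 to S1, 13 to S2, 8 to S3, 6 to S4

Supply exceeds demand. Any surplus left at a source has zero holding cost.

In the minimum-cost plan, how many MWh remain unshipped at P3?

An optimal plan:
  P1->S2: 54 × 14 = 756
  P1->S4: 1 × 5 = 5
  P2->S1: 5 × 2 = 10
  P2->S2: 28 × 13 = 364
  P2->S3: 18 × 11 = 198
  P3->S3: 22 × 8 = 176
Total cost = 1509.
P3 ships 22 of its 22, leaving 0.

0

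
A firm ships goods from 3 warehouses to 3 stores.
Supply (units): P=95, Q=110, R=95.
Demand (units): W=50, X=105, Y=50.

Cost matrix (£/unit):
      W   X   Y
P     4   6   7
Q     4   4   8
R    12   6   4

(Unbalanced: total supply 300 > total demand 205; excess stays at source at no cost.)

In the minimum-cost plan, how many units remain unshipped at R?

An optimal plan:
  P–W: 45 × £4 = £180
  Q–W: 5 × £4 = £20
  Q–X: 105 × £4 = £420
  R–Y: 50 × £4 = £200
Total cost = £820.
R ships 50 of its 95, leaving 45.

45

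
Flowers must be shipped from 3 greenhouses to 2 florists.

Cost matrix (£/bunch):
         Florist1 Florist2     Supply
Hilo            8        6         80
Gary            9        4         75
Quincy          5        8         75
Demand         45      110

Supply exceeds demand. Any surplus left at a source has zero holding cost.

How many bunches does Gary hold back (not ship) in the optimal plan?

Minimum-cost shipments:
  Hilo–Florist2: 35 × £6 = £210
  Gary–Florist2: 75 × £4 = £300
  Quincy–Florist1: 45 × £5 = £225
Total cost = £735.
Gary ships 75 of its 75, leaving 0.

0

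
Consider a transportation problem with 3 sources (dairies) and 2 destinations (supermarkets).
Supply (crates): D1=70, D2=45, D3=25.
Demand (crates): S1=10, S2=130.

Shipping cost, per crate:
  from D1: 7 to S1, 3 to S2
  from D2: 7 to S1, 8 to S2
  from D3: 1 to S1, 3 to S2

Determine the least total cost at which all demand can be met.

625

Optimal allocation:
  D1 to S2: 70 × 3 = 210
  D2 to S2: 45 × 8 = 360
  D3 to S1: 10 × 1 = 10
  D3 to S2: 15 × 3 = 45
Total = 210 + 360 + 10 + 45 = 625.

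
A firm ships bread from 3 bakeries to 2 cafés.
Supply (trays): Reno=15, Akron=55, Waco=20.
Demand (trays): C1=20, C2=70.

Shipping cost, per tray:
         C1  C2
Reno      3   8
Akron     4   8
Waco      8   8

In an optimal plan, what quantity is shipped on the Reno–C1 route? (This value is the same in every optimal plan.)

15

Solving gives:
  Reno–C1: 15 × 3 = 45
  Akron–C1: 5 × 4 = 20
  Akron–C2: 50 × 8 = 400
  Waco–C2: 20 × 8 = 160
Total cost = 625.
So Reno→C1 carries 15 trays.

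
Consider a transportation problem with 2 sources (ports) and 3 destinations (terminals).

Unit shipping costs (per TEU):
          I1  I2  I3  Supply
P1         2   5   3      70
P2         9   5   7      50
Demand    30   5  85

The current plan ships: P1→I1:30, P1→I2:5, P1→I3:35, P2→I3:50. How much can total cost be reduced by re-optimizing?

Current plan cost = 30·2 + 5·5 + 35·3 + 50·7 = 540.
Optimal plan:
  P1–I1: 30 TEU
  P1–I3: 40 TEU
  P2–I2: 5 TEU
  P2–I3: 45 TEU
Optimal cost = 520.
Saving = 540 − 520 = 20.

20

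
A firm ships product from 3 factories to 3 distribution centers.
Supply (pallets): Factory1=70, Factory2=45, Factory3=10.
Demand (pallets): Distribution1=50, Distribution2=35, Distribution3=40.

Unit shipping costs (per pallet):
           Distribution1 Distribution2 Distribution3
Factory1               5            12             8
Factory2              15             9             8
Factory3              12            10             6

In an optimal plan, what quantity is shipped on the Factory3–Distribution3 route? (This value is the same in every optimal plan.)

10

The minimum-cost plan:
  Factory1–Distribution1: 50 pallets
  Factory1–Distribution3: 20 pallets
  Factory2–Distribution2: 35 pallets
  Factory2–Distribution3: 10 pallets
  Factory3–Distribution3: 10 pallets
Total cost = 865.
So Factory3→Distribution3 carries 10 pallets.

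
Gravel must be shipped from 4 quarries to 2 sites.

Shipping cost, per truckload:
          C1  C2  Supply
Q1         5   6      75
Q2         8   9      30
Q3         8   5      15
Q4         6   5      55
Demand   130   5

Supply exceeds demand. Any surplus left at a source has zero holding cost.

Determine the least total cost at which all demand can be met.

730

One minimum-cost allocation:
  Q1–C1: 75 × 5 = 375
  Q3–C2: 5 × 5 = 25
  Q4–C1: 55 × 6 = 330
Total = 375 + 25 + 330 = 730.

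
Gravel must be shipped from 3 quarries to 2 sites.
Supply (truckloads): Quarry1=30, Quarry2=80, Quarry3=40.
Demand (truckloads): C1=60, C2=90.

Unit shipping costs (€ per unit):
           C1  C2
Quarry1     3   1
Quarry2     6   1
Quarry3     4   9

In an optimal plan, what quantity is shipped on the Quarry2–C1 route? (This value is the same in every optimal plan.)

Solving gives:
  Quarry1→C1: 20 × €3 = €60
  Quarry1→C2: 10 × €1 = €10
  Quarry2→C2: 80 × €1 = €80
  Quarry3→C1: 40 × €4 = €160
Total cost = €310.
The route Quarry2→C1 is not used.

0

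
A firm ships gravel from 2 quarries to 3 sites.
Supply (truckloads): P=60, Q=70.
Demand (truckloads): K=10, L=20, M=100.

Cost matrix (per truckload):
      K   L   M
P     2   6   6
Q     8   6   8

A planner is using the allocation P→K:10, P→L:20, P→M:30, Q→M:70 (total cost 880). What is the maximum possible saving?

Current plan cost = 10·2 + 20·6 + 30·6 + 70·8 = 880.
Optimal plan:
  P→K: 10 × 2 = 20
  P→M: 50 × 6 = 300
  Q→L: 20 × 6 = 120
  Q→M: 50 × 8 = 400
Optimal cost = 840.
Saving = 880 − 840 = 40.

40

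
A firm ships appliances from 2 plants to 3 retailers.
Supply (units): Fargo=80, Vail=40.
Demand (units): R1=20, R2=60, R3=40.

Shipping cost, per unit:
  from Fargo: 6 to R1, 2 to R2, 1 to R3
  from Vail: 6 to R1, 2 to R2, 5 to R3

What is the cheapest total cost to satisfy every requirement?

One minimum-cost allocation:
  Fargo to R1: 20 × 6 = 120
  Fargo to R2: 20 × 2 = 40
  Fargo to R3: 40 × 1 = 40
  Vail to R2: 40 × 2 = 80
Total = 120 + 40 + 40 + 80 = 280.

280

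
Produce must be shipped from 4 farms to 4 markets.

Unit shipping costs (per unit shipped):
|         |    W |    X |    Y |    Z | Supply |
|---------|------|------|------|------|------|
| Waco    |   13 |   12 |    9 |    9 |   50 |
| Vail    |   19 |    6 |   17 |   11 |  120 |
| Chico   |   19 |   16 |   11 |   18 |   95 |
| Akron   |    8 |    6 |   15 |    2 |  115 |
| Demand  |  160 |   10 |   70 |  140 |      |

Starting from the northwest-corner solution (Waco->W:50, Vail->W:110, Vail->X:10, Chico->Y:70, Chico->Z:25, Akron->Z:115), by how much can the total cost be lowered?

345

Current plan cost = 50·13 + 110·19 + 10·6 + 70·11 + 25·18 + 115·2 = 4250.
Optimal plan:
  Waco→W: 50 × 13 = 650
  Vail→X: 10 × 6 = 60
  Vail→Z: 110 × 11 = 1210
  Chico→W: 25 × 19 = 475
  Chico→Y: 70 × 11 = 770
  Akron→W: 85 × 8 = 680
  Akron→Z: 30 × 2 = 60
Optimal cost = 3905.
Saving = 4250 − 3905 = 345.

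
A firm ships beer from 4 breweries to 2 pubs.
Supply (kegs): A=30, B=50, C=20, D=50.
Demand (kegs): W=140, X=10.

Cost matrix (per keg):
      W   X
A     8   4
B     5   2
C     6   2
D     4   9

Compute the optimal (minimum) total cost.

Optimal allocation:
  A->W: 20 × 8 = 160
  A->X: 10 × 4 = 40
  B->W: 50 × 5 = 250
  C->W: 20 × 6 = 120
  D->W: 50 × 4 = 200
Total = 160 + 40 + 250 + 120 + 200 = 770.
(Supply check: A ships 30; B ships 50; C ships 20; D ships 50.)

770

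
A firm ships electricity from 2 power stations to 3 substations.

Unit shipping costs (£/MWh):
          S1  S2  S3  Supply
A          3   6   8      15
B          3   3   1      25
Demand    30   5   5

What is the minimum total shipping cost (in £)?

110

An optimal shipping plan:
  A to S1: 15 × £3 = £45
  B to S1: 15 × £3 = £45
  B to S2: 5 × £3 = £15
  B to S3: 5 × £1 = £5
Total = 45 + 45 + 15 + 5 = £110.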